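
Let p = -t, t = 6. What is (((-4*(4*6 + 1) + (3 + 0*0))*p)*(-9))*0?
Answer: 0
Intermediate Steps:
p = -6 (p = -1*6 = -6)
(((-4*(4*6 + 1) + (3 + 0*0))*p)*(-9))*0 = (((-4*(4*6 + 1) + (3 + 0*0))*(-6))*(-9))*0 = (((-4*(24 + 1) + (3 + 0))*(-6))*(-9))*0 = (((-4*25 + 3)*(-6))*(-9))*0 = (((-100 + 3)*(-6))*(-9))*0 = (-97*(-6)*(-9))*0 = (582*(-9))*0 = -5238*0 = 0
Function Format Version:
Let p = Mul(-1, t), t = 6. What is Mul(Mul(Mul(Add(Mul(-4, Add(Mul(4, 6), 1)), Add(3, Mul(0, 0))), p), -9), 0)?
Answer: 0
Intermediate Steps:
p = -6 (p = Mul(-1, 6) = -6)
Mul(Mul(Mul(Add(Mul(-4, Add(Mul(4, 6), 1)), Add(3, Mul(0, 0))), p), -9), 0) = Mul(Mul(Mul(Add(Mul(-4, Add(Mul(4, 6), 1)), Add(3, Mul(0, 0))), -6), -9), 0) = Mul(Mul(Mul(Add(Mul(-4, Add(24, 1)), Add(3, 0)), -6), -9), 0) = Mul(Mul(Mul(Add(Mul(-4, 25), 3), -6), -9), 0) = Mul(Mul(Mul(Add(-100, 3), -6), -9), 0) = Mul(Mul(Mul(-97, -6), -9), 0) = Mul(Mul(582, -9), 0) = Mul(-5238, 0) = 0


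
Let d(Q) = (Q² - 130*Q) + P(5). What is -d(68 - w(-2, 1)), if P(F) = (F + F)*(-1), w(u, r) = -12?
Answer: 4010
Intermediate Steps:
P(F) = -2*F (P(F) = (2*F)*(-1) = -2*F)
d(Q) = -10 + Q² - 130*Q (d(Q) = (Q² - 130*Q) - 2*5 = (Q² - 130*Q) - 10 = -10 + Q² - 130*Q)
-d(68 - w(-2, 1)) = -(-10 + (68 - 1*(-12))² - 130*(68 - 1*(-12))) = -(-10 + (68 + 12)² - 130*(68 + 12)) = -(-10 + 80² - 130*80) = -(-10 + 6400 - 10400) = -1*(-4010) = 4010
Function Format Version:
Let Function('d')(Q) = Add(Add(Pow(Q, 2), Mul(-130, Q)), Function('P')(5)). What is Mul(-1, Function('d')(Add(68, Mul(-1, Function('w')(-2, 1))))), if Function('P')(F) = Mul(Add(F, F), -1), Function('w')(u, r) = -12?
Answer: 4010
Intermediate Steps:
Function('P')(F) = Mul(-2, F) (Function('P')(F) = Mul(Mul(2, F), -1) = Mul(-2, F))
Function('d')(Q) = Add(-10, Pow(Q, 2), Mul(-130, Q)) (Function('d')(Q) = Add(Add(Pow(Q, 2), Mul(-130, Q)), Mul(-2, 5)) = Add(Add(Pow(Q, 2), Mul(-130, Q)), -10) = Add(-10, Pow(Q, 2), Mul(-130, Q)))
Mul(-1, Function('d')(Add(68, Mul(-1, Function('w')(-2, 1))))) = Mul(-1, Add(-10, Pow(Add(68, Mul(-1, -12)), 2), Mul(-130, Add(68, Mul(-1, -12))))) = Mul(-1, Add(-10, Pow(Add(68, 12), 2), Mul(-130, Add(68, 12)))) = Mul(-1, Add(-10, Pow(80, 2), Mul(-130, 80))) = Mul(-1, Add(-10, 6400, -10400)) = Mul(-1, -4010) = 4010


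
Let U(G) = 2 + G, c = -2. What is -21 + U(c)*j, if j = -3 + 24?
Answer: -21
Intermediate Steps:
j = 21
-21 + U(c)*j = -21 + (2 - 2)*21 = -21 + 0*21 = -21 + 0 = -21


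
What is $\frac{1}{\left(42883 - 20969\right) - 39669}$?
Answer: $- \frac{1}{17755} \approx -5.6322 \cdot 10^{-5}$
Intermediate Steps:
$\frac{1}{\left(42883 - 20969\right) - 39669} = \frac{1}{21914 - 39669} = \frac{1}{-17755} = - \frac{1}{17755}$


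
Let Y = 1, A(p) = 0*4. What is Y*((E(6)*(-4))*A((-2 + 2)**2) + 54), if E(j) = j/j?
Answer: 54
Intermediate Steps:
E(j) = 1
A(p) = 0
Y*((E(6)*(-4))*A((-2 + 2)**2) + 54) = 1*((1*(-4))*0 + 54) = 1*(-4*0 + 54) = 1*(0 + 54) = 1*54 = 54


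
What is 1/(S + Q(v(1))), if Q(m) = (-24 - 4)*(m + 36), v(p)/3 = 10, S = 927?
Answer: -1/921 ≈ -0.0010858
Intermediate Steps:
v(p) = 30 (v(p) = 3*10 = 30)
Q(m) = -1008 - 28*m (Q(m) = -28*(36 + m) = -1008 - 28*m)
1/(S + Q(v(1))) = 1/(927 + (-1008 - 28*30)) = 1/(927 + (-1008 - 840)) = 1/(927 - 1848) = 1/(-921) = -1/921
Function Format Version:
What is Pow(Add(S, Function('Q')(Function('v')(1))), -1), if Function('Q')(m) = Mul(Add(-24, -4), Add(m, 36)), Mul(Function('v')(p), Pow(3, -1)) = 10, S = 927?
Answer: Rational(-1, 921) ≈ -0.0010858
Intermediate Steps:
Function('v')(p) = 30 (Function('v')(p) = Mul(3, 10) = 30)
Function('Q')(m) = Add(-1008, Mul(-28, m)) (Function('Q')(m) = Mul(-28, Add(36, m)) = Add(-1008, Mul(-28, m)))
Pow(Add(S, Function('Q')(Function('v')(1))), -1) = Pow(Add(927, Add(-1008, Mul(-28, 30))), -1) = Pow(Add(927, Add(-1008, -840)), -1) = Pow(Add(927, -1848), -1) = Pow(-921, -1) = Rational(-1, 921)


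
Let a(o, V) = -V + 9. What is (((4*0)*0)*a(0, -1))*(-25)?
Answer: 0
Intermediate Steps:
a(o, V) = 9 - V
(((4*0)*0)*a(0, -1))*(-25) = (((4*0)*0)*(9 - 1*(-1)))*(-25) = ((0*0)*(9 + 1))*(-25) = (0*10)*(-25) = 0*(-25) = 0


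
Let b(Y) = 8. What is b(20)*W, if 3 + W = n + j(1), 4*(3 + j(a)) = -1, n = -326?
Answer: -2658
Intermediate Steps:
j(a) = -13/4 (j(a) = -3 + (¼)*(-1) = -3 - ¼ = -13/4)
W = -1329/4 (W = -3 + (-326 - 13/4) = -3 - 1317/4 = -1329/4 ≈ -332.25)
b(20)*W = 8*(-1329/4) = -2658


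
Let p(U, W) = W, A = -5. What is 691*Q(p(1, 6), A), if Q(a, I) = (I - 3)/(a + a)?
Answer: -1382/3 ≈ -460.67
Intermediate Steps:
Q(a, I) = (-3 + I)/(2*a) (Q(a, I) = (-3 + I)/((2*a)) = (-3 + I)*(1/(2*a)) = (-3 + I)/(2*a))
691*Q(p(1, 6), A) = 691*((1/2)*(-3 - 5)/6) = 691*((1/2)*(1/6)*(-8)) = 691*(-2/3) = -1382/3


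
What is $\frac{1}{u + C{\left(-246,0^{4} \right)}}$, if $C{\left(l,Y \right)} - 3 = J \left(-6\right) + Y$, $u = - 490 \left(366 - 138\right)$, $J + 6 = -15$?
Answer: $- \frac{1}{111591} \approx -8.9613 \cdot 10^{-6}$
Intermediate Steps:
$J = -21$ ($J = -6 - 15 = -21$)
$u = -111720$ ($u = \left(-490\right) 228 = -111720$)
$C{\left(l,Y \right)} = 129 + Y$ ($C{\left(l,Y \right)} = 3 + \left(\left(-21\right) \left(-6\right) + Y\right) = 3 + \left(126 + Y\right) = 129 + Y$)
$\frac{1}{u + C{\left(-246,0^{4} \right)}} = \frac{1}{-111720 + \left(129 + 0^{4}\right)} = \frac{1}{-111720 + \left(129 + 0\right)} = \frac{1}{-111720 + 129} = \frac{1}{-111591} = - \frac{1}{111591}$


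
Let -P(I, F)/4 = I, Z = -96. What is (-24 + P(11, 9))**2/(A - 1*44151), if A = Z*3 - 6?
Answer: -4624/44445 ≈ -0.10404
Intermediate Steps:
P(I, F) = -4*I
A = -294 (A = -96*3 - 6 = -288 - 6 = -294)
(-24 + P(11, 9))**2/(A - 1*44151) = (-24 - 4*11)**2/(-294 - 1*44151) = (-24 - 44)**2/(-294 - 44151) = (-68)**2/(-44445) = 4624*(-1/44445) = -4624/44445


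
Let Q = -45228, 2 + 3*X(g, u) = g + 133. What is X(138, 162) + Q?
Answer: -135415/3 ≈ -45138.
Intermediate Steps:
X(g, u) = 131/3 + g/3 (X(g, u) = -2/3 + (g + 133)/3 = -2/3 + (133 + g)/3 = -2/3 + (133/3 + g/3) = 131/3 + g/3)
X(138, 162) + Q = (131/3 + (1/3)*138) - 45228 = (131/3 + 46) - 45228 = 269/3 - 45228 = -135415/3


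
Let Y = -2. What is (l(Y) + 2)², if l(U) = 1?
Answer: 9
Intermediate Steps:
(l(Y) + 2)² = (1 + 2)² = 3² = 9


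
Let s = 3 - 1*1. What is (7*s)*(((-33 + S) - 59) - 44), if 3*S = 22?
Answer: -5404/3 ≈ -1801.3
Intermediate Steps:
S = 22/3 (S = (1/3)*22 = 22/3 ≈ 7.3333)
s = 2 (s = 3 - 1 = 2)
(7*s)*(((-33 + S) - 59) - 44) = (7*2)*(((-33 + 22/3) - 59) - 44) = 14*((-77/3 - 59) - 44) = 14*(-254/3 - 44) = 14*(-386/3) = -5404/3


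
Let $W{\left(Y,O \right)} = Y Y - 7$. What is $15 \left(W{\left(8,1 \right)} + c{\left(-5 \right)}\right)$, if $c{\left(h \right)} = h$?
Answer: $780$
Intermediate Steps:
$W{\left(Y,O \right)} = -7 + Y^{2}$ ($W{\left(Y,O \right)} = Y^{2} - 7 = -7 + Y^{2}$)
$15 \left(W{\left(8,1 \right)} + c{\left(-5 \right)}\right) = 15 \left(\left(-7 + 8^{2}\right) - 5\right) = 15 \left(\left(-7 + 64\right) - 5\right) = 15 \left(57 - 5\right) = 15 \cdot 52 = 780$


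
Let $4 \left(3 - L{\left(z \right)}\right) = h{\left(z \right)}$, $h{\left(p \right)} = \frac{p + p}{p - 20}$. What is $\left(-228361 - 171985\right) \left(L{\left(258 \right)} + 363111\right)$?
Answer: $- \frac{17299151433519}{119} \approx -1.4537 \cdot 10^{11}$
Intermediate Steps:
$h{\left(p \right)} = \frac{2 p}{-20 + p}$
$L{\left(z \right)} = 3 - \frac{z}{2 \left(-20 + z\right)}$ ($L{\left(z \right)} = 3 - \frac{2 z \frac{1}{-20 + z}}{4} = 3 - \frac{z}{2 \left(-20 + z\right)}$)
$\left(-228361 - 171985\right) \left(L{\left(258 \right)} + 363111\right) = \left(-228361 - 171985\right) \left(\frac{5 \left(-24 + 258\right)}{2 \left(-20 + 258\right)} + 363111\right) = - 400346 \left(\frac{5}{2} \cdot \frac{1}{238} \cdot 234 + 363111\right) = - 400346 \left(\frac{585}{238} + 363111\right) = \left(-400346\right) \frac{86421003}{238} = - \frac{17299151433519}{119}$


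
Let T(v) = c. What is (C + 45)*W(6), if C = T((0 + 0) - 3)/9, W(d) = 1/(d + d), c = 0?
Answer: 15/4 ≈ 3.7500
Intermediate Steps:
T(v) = 0
W(d) = 1/(2*d)
C = 0 (C = 0/9 = 0*(⅑) = 0)
(C + 45)*W(6) = (0 + 45)*((½)/6) = 45*((½)*(⅙)) = 45*(1/12) = 15/4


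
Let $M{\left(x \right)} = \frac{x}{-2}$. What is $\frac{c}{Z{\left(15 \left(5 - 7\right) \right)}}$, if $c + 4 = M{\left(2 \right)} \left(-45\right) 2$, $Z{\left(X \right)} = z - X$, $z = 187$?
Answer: $\frac{86}{217} \approx 0.39631$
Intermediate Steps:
$M{\left(x \right)} = - \frac{x}{2}$ ($M{\left(x \right)} = x \left(- \frac{1}{2}\right) = - \frac{x}{2}$)
$Z{\left(X \right)} = 187 - X$
$c = 86$ ($c = -4 + \left(- \frac{1}{2}\right) 2 \left(-45\right) 2 = -4 + \left(-1\right) \left(-45\right) 2 = -4 + 45 \cdot 2 = -4 + 90 = 86$)
$\frac{c}{Z{\left(15 \left(5 - 7\right) \right)}} = \frac{86}{187 - 15 \left(5 - 7\right)} = \frac{86}{187 - 15 \left(-2\right)} = \frac{86}{187 - -30} = \frac{86}{187 + 30} = \frac{86}{217}$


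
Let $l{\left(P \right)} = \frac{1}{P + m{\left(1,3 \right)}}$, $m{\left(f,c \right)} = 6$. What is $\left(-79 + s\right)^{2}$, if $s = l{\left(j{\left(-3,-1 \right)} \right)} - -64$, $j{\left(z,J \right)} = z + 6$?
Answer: $\frac{17956}{81} \approx 221.68$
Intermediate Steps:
$j{\left(z,J \right)} = 6 + z$
$l{\left(P \right)} = \frac{1}{6 + P}$ ($l{\left(P \right)} = \frac{1}{P + 6} = \frac{1}{6 + P}$)
$s = \frac{577}{9}$ ($s = \frac{1}{6 + \left(6 - 3\right)} - -64 = \frac{1}{6 + 3} + 64 = \frac{1}{9} + 64 = \frac{577}{9} \approx 64.111$)
$\left(-79 + s\right)^{2} = \left(-79 + \frac{577}{9}\right)^{2} = \left(- \frac{134}{9}\right)^{2} = \frac{17956}{81}$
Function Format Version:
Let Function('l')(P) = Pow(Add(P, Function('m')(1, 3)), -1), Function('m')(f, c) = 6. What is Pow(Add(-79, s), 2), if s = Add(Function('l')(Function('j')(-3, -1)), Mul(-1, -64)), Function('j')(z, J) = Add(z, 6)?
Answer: Rational(17956, 81) ≈ 221.68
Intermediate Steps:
Function('j')(z, J) = Add(6, z)
Function('l')(P) = Pow(Add(6, P), -1) (Function('l')(P) = Pow(Add(P, 6), -1) = Pow(Add(6, P), -1))
s = Rational(577, 9) (s = Add(Pow(Add(6, Add(6, -3)), -1), Mul(-1, -64)) = Add(Pow(Add(6, 3), -1), 64) = Add(Pow(9, -1), 64) = Add(Rational(1, 9), 64) = Rational(577, 9) ≈ 64.111)
Pow(Add(-79, s), 2) = Pow(Add(-79, Rational(577, 9)), 2) = Pow(Rational(-134, 9), 2) = Rational(17956, 81)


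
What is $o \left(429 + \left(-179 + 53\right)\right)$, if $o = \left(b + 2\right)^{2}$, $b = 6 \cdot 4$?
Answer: $204828$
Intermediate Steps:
$b = 24$
$o = 676$ ($o = \left(24 + 2\right)^{2} = 26^{2} = 676$)
$o \left(429 + \left(-179 + 53\right)\right) = 676 \left(429 + \left(-179 + 53\right)\right) = 676 \left(429 - 126\right) = 676 \cdot 303 = 204828$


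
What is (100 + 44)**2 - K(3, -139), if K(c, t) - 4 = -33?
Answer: 20765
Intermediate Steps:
K(c, t) = -29 (K(c, t) = 4 - 33 = -29)
(100 + 44)**2 - K(3, -139) = (100 + 44)**2 - 1*(-29) = 144**2 + 29 = 20736 + 29 = 20765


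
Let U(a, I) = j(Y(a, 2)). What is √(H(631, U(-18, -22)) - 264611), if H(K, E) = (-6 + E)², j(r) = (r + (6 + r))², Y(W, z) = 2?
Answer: 5*I*√10231 ≈ 505.74*I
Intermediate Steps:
j(r) = (6 + 2*r)²
U(a, I) = 100 (U(a, I) = 4*(3 + 2)² = 4*5² = 4*25 = 100)
√(H(631, U(-18, -22)) - 264611) = √((-6 + 100)² - 264611) = √(94² - 264611) = √(8836 - 264611) = √(-255775) = 5*I*√10231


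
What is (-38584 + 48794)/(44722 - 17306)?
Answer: 5105/13708 ≈ 0.37241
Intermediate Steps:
(-38584 + 48794)/(44722 - 17306) = 10210/27416 = 10210*(1/27416) = 5105/13708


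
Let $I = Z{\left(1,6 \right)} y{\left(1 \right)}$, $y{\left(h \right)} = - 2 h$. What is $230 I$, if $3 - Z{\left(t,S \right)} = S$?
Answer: $1380$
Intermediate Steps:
$Z{\left(t,S \right)} = 3 - S$
$I = 6$ ($I = \left(3 - 6\right) \left(\left(-2\right) 1\right) = \left(3 - 6\right) \left(-2\right) = \left(-3\right) \left(-2\right) = 6$)
$230 I = 230 \cdot 6 = 1380$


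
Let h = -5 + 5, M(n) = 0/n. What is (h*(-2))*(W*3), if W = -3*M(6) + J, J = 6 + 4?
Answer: 0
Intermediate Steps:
J = 10
M(n) = 0
W = 10 (W = -3*0 + 10 = 0 + 10 = 10)
h = 0
(h*(-2))*(W*3) = (0*(-2))*(10*3) = 0*30 = 0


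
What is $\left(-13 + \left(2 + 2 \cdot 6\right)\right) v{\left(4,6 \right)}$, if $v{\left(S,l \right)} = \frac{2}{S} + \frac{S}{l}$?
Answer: $\frac{7}{6} \approx 1.1667$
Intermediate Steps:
$\left(-13 + \left(2 + 2 \cdot 6\right)\right) v{\left(4,6 \right)} = \left(-13 + \left(2 + 2 \cdot 6\right)\right) \left(\frac{2}{4} + \frac{4}{6}\right) = \left(-13 + \left(2 + 12\right)\right) \left(2 \cdot \frac{1}{4} + 4 \cdot \frac{1}{6}\right) = \left(-13 + 14\right) \left(\frac{1}{2} + \frac{2}{3}\right) = 1 \cdot \frac{7}{6} = \frac{7}{6}$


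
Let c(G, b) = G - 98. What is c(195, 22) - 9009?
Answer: -8912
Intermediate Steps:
c(G, b) = -98 + G
c(195, 22) - 9009 = (-98 + 195) - 9009 = 97 - 9009 = -8912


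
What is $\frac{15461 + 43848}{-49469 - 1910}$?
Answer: $- \frac{59309}{51379} \approx -1.1543$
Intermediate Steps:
$\frac{15461 + 43848}{-49469 - 1910} = \frac{59309}{-51379} = 59309 \left(- \frac{1}{51379}\right) = - \frac{59309}{51379}$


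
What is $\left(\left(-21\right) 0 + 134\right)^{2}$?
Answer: $17956$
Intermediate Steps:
$\left(\left(-21\right) 0 + 134\right)^{2} = \left(0 + 134\right)^{2} = 134^{2} = 17956$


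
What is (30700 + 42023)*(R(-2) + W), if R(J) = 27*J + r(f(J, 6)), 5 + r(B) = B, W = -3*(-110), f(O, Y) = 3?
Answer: 19926102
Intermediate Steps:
W = 330
r(B) = -5 + B
R(J) = -2 + 27*J (R(J) = 27*J + (-5 + 3) = 27*J - 2 = -2 + 27*J)
(30700 + 42023)*(R(-2) + W) = (30700 + 42023)*((-2 + 27*(-2)) + 330) = 72723*((-2 - 54) + 330) = 72723*(-56 + 330) = 72723*274 = 19926102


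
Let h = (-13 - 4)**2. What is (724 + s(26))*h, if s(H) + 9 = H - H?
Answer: 206635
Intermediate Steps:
s(H) = -9 (s(H) = -9 + (H - H) = -9 + 0 = -9)
h = 289 (h = (-17)**2 = 289)
(724 + s(26))*h = (724 - 9)*289 = 715*289 = 206635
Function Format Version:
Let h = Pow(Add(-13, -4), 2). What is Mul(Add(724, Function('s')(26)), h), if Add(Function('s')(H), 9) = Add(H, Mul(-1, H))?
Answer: 206635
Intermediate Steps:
Function('s')(H) = -9 (Function('s')(H) = Add(-9, Add(H, Mul(-1, H))) = Add(-9, 0) = -9)
h = 289 (h = Pow(-17, 2) = 289)
Mul(Add(724, Function('s')(26)), h) = Mul(Add(724, -9), 289) = Mul(715, 289) = 206635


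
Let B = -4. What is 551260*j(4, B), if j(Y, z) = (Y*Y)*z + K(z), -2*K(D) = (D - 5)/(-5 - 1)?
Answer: -35694085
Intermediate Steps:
K(D) = -5/12 + D/12 (K(D) = -(D - 5)/(2*(-5 - 1)) = -(-5 + D)/(2*(-6)) = -(-5 + D)*(-1)/(2*6) = -(⅚ - D/6)/2 = -5/12 + D/12)
j(Y, z) = -5/12 + z/12 + z*Y² (j(Y, z) = (Y*Y)*z + (-5/12 + z/12) = Y²*z + (-5/12 + z/12) = z*Y² + (-5/12 + z/12) = -5/12 + z/12 + z*Y²)
551260*j(4, B) = 551260*(-5/12 + (1/12)*(-4) - 4*4²) = 551260*(-5/12 - ⅓ - 4*16) = 551260*(-5/12 - ⅓ - 64) = 551260*(-259/4) = -35694085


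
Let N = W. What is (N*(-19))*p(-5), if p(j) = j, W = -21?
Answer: -1995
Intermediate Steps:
N = -21
(N*(-19))*p(-5) = -21*(-19)*(-5) = 399*(-5) = -1995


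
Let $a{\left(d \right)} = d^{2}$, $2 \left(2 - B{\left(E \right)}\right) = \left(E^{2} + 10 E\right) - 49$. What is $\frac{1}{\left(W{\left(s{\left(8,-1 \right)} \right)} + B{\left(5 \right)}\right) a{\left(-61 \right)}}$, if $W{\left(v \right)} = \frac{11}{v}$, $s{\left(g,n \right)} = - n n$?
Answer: $- \frac{1}{81862} \approx -1.2216 \cdot 10^{-5}$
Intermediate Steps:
$s{\left(g,n \right)} = - n^{2}$
$B{\left(E \right)} = \frac{53}{2} - 5 E - \frac{E^{2}}{2}$ ($B{\left(E \right)} = 2 - \frac{\left(E^{2} + 10 E\right) - 49}{2} = 2 - \frac{-49 + E^{2} + 10 E}{2} = 2 - \left(- \frac{49}{2} + \frac{E^{2}}{2} + 5 E\right) = \frac{53}{2} - 5 E - \frac{E^{2}}{2}$)
$\frac{1}{\left(W{\left(s{\left(8,-1 \right)} \right)} + B{\left(5 \right)}\right) a{\left(-61 \right)}} = \frac{1}{\left(\frac{11}{\left(-1\right) \left(-1\right)^{2}} - \left(- \frac{3}{2} + \frac{25}{2}\right)\right) \left(-61\right)^{2}} = \frac{1}{\left(\frac{11}{\left(-1\right) 1} - 11\right) 3721} = \frac{1}{\frac{11}{-1} - 11} \cdot \frac{1}{3721} = \frac{1}{11 \left(-1\right) - 11} \cdot \frac{1}{3721} = \frac{1}{-11 - 11} \cdot \frac{1}{3721} = \frac{1}{-22} \cdot \frac{1}{3721} = \left(- \frac{1}{22}\right) \frac{1}{3721} = - \frac{1}{81862}$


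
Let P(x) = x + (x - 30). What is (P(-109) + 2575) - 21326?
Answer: -18999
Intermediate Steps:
P(x) = -30 + 2*x (P(x) = x + (-30 + x) = -30 + 2*x)
(P(-109) + 2575) - 21326 = ((-30 + 2*(-109)) + 2575) - 21326 = ((-30 - 218) + 2575) - 21326 = (-248 + 2575) - 21326 = 2327 - 21326 = -18999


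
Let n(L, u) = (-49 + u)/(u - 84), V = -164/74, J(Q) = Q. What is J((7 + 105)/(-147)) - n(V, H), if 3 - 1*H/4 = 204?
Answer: -3569/2072 ≈ -1.7225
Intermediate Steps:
H = -804 (H = 12 - 4*204 = 12 - 816 = -804)
V = -82/37 (V = -164*1/74 = -82/37 ≈ -2.2162)
n(L, u) = (-49 + u)/(-84 + u)
J((7 + 105)/(-147)) - n(V, H) = (7 + 105)/(-147) - (-49 - 804)/(-84 - 804) = 112*(-1/147) - (-853)/(-888) = -16/21 - (-1)*(-853)/888 = -16/21 - 1*853/888 = -16/21 - 853/888 = -3569/2072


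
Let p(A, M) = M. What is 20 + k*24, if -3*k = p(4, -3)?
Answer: 44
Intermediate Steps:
k = 1 (k = -⅓*(-3) = 1)
20 + k*24 = 20 + 1*24 = 20 + 24 = 44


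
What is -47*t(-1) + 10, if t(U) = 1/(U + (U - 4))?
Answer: 107/6 ≈ 17.833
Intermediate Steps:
t(U) = 1/(-4 + 2*U) (t(U) = 1/(U + (-4 + U)) = 1/(-4 + 2*U))
-47*t(-1) + 10 = -47/(2*(-2 - 1)) + 10 = -47/(2*(-3)) + 10 = -47*(-1)/(2*3) + 10 = -47*(-⅙) + 10 = 47/6 + 10 = 107/6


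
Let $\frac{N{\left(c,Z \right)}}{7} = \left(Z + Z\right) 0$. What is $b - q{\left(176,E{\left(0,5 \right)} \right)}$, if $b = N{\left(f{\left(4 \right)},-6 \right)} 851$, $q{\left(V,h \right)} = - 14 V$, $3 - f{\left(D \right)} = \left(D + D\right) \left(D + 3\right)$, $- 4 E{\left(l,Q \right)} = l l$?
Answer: $2464$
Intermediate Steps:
$E{\left(l,Q \right)} = - \frac{l^{2}}{4}$ ($E{\left(l,Q \right)} = - \frac{l l}{4} = - \frac{l^{2}}{4}$)
$f{\left(D \right)} = 3 - 2 D \left(3 + D\right)$ ($f{\left(D \right)} = 3 - \left(D + D\right) \left(D + 3\right) = 3 - 2 D \left(3 + D\right)$)
$N{\left(c,Z \right)} = 0$ ($N{\left(c,Z \right)} = 7 \left(Z + Z\right) 0 = 7 \cdot 2 Z 0 = 7 \cdot 0 = 0$)
$b = 0$ ($b = 0 \cdot 851 = 0$)
$b - q{\left(176,E{\left(0,5 \right)} \right)} = 0 - \left(-14\right) 176 = 0 - -2464 = 0 + 2464 = 2464$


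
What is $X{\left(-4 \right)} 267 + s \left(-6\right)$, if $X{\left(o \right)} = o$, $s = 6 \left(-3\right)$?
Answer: $-960$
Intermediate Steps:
$s = -18$
$X{\left(-4 \right)} 267 + s \left(-6\right) = \left(-4\right) 267 - -108 = -1068 + 108 = -960$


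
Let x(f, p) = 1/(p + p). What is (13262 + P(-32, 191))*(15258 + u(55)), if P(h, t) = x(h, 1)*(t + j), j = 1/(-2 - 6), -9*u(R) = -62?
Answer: 3670196387/18 ≈ 2.0390e+8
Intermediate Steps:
u(R) = 62/9 (u(R) = -1/9*(-62) = 62/9)
j = -1/8 (j = 1/(-8) = -1/8 ≈ -0.12500)
x(f, p) = 1/(2*p)
P(h, t) = -1/16 + t/2 (P(h, t) = ((1/2)/1)*(t - 1/8) = ((1/2)*1)*(-1/8 + t) = (-1/8 + t)/2 = -1/16 + t/2)
(13262 + P(-32, 191))*(15258 + u(55)) = (13262 + (-1/16 + (1/2)*191))*(15258 + 62/9) = (13262 + (-1/16 + 191/2))*(137384/9) = (13262 + 1527/16)*(137384/9) = (213719/16)*(137384/9) = 3670196387/18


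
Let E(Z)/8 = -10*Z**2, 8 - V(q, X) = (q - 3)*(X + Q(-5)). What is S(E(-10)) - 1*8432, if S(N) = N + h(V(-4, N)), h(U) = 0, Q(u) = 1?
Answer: -16432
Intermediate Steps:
V(q, X) = 8 - (1 + X)*(-3 + q) (V(q, X) = 8 - (q - 3)*(X + 1) = 8 - (-3 + q)*(1 + X) = 8 - (1 + X)*(-3 + q))
E(Z) = -80*Z**2 (E(Z) = 8*(-10*Z**2) = -80*Z**2)
S(N) = N (S(N) = N + 0 = N)
S(E(-10)) - 1*8432 = -80*(-10)**2 - 1*8432 = -80*100 - 8432 = -8000 - 8432 = -16432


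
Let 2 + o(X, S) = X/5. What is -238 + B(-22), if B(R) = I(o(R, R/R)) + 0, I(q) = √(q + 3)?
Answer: -238 + I*√85/5 ≈ -238.0 + 1.8439*I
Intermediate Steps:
o(X, S) = -2 + X/5
I(q) = √(3 + q)
B(R) = √(1 + R/5) (B(R) = √(3 + (-2 + R/5)) + 0 = √(1 + R/5) + 0 = √(1 + R/5))
-238 + B(-22) = -238 + √(25 + 5*(-22))/5 = -238 + √(25 - 110)/5 = -238 + √(-85)/5 = -238 + (I*√85)/5 = -238 + I*√85/5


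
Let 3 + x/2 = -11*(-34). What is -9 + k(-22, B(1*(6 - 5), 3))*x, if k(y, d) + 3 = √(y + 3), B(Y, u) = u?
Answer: -2235 + 742*I*√19 ≈ -2235.0 + 3234.3*I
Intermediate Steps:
k(y, d) = -3 + √(3 + y) (k(y, d) = -3 + √(y + 3) = -3 + √(3 + y))
x = 742 (x = -6 + 2*(-11*(-34)) = -6 + 2*374 = -6 + 748 = 742)
-9 + k(-22, B(1*(6 - 5), 3))*x = -9 + (-3 + √(3 - 22))*742 = -9 + (-3 + √(-19))*742 = -9 + (-3 + I*√19)*742 = -9 + (-2226 + 742*I*√19) = -2235 + 742*I*√19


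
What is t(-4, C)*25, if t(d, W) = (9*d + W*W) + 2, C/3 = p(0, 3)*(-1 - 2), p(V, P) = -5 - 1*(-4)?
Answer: 1175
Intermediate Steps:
p(V, P) = -1 (p(V, P) = -5 + 4 = -1)
C = 9 (C = 3*(-(-1 - 2)) = 3*(-1*(-3)) = 3*3 = 9)
t(d, W) = 2 + W² + 9*d (t(d, W) = (9*d + W²) + 2 = (W² + 9*d) + 2 = 2 + W² + 9*d)
t(-4, C)*25 = (2 + 9² + 9*(-4))*25 = (2 + 81 - 36)*25 = 47*25 = 1175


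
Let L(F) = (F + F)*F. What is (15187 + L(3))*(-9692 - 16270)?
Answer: -394752210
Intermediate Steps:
L(F) = 2*F² (L(F) = (2*F)*F = 2*F²)
(15187 + L(3))*(-9692 - 16270) = (15187 + 2*3²)*(-9692 - 16270) = (15187 + 2*9)*(-25962) = (15187 + 18)*(-25962) = 15205*(-25962) = -394752210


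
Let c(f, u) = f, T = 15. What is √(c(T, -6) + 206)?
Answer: √221 ≈ 14.866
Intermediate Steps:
√(c(T, -6) + 206) = √(15 + 206) = √221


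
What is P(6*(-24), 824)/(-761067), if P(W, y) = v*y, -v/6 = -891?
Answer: -4752/821 ≈ -5.7881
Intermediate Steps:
v = 5346 (v = -6*(-891) = 5346)
P(W, y) = 5346*y
P(6*(-24), 824)/(-761067) = (5346*824)/(-761067) = 4405104*(-1/761067) = -4752/821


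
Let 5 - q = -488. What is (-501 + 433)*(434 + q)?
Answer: -63036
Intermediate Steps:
q = 493 (q = 5 - 1*(-488) = 5 + 488 = 493)
(-501 + 433)*(434 + q) = (-501 + 433)*(434 + 493) = -68*927 = -63036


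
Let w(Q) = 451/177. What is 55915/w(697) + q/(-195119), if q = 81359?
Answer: 47098713896/2146309 ≈ 21944.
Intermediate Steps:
w(Q) = 451/177 (w(Q) = 451*(1/177) = 451/177)
55915/w(697) + q/(-195119) = 55915/(451/177) + 81359/(-195119) = 55915*(177/451) + 81359*(-1/195119) = 9896955/451 - 81359/195119 = 47098713896/2146309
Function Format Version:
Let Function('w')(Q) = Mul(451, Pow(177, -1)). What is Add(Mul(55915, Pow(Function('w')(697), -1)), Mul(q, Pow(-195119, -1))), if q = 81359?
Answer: Rational(47098713896, 2146309) ≈ 21944.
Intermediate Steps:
Function('w')(Q) = Rational(451, 177) (Function('w')(Q) = Mul(451, Rational(1, 177)) = Rational(451, 177))
Add(Mul(55915, Pow(Function('w')(697), -1)), Mul(q, Pow(-195119, -1))) = Add(Mul(55915, Pow(Rational(451, 177), -1)), Mul(81359, Pow(-195119, -1))) = Add(Mul(55915, Rational(177, 451)), Mul(81359, Rational(-1, 195119))) = Add(Rational(9896955, 451), Rational(-81359, 195119)) = Rational(47098713896, 2146309)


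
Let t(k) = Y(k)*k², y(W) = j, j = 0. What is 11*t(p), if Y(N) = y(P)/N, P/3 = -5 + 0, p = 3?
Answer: 0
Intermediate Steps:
P = -15 (P = 3*(-5 + 0) = 3*(-5) = -15)
y(W) = 0
Y(N) = 0 (Y(N) = 0/N = 0)
t(k) = 0 (t(k) = 0*k² = 0)
11*t(p) = 11*0 = 0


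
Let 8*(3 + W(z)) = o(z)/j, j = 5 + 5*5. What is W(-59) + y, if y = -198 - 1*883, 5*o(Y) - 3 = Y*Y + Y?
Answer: -51895/48 ≈ -1081.1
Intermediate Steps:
o(Y) = ⅗ + Y/5 + Y²/5 (o(Y) = ⅗ + (Y*Y + Y)/5 = ⅗ + (Y² + Y)/5 = ⅗ + (Y + Y²)/5 = ⅗ + (Y/5 + Y²/5) = ⅗ + Y/5 + Y²/5)
y = -1081 (y = -198 - 883 = -1081)
j = 30 (j = 5 + 25 = 30)
W(z) = -1199/400 + z/1200 + z²/1200 (W(z) = -3 + ((⅗ + z/5 + z²/5)/30)/8 = -3 + ((⅗ + z/5 + z²/5)*(1/30))/8 = -3 + (1/50 + z/150 + z²/150)/8 = -3 + (1/400 + z/1200 + z²/1200) = -1199/400 + z/1200 + z²/1200)
W(-59) + y = (-1199/400 + (1/1200)*(-59) + (1/1200)*(-59)²) - 1081 = (-1199/400 - 59/1200 + (1/1200)*3481) - 1081 = (-1199/400 - 59/1200 + 3481/1200) - 1081 = -7/48 - 1081 = -51895/48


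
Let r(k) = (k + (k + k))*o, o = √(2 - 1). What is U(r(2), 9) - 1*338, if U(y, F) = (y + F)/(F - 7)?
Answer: -661/2 ≈ -330.50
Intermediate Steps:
o = 1 (o = √1 = 1)
r(k) = 3*k (r(k) = (k + (k + k))*1 = (k + 2*k)*1 = (3*k)*1 = 3*k)
U(y, F) = (F + y)/(-7 + F)
U(r(2), 9) - 1*338 = (9 + 3*2)/(-7 + 9) - 1*338 = (9 + 6)/2 - 338 = (½)*15 - 338 = 15/2 - 338 = -661/2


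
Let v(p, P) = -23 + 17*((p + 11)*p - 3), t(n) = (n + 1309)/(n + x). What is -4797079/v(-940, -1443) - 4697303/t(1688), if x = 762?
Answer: -170846080716348863/44491501962 ≈ -3.8400e+6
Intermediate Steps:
t(n) = (1309 + n)/(762 + n) (t(n) = (n + 1309)/(n + 762) = (1309 + n)/(762 + n))
v(p, P) = -74 + 17*p*(11 + p) (v(p, P) = -23 + 17*((11 + p)*p - 3) = -23 + 17*(p*(11 + p) - 3) = -23 + 17*(-3 + p*(11 + p)) = -23 + (-51 + 17*p*(11 + p)) = -74 + 17*p*(11 + p))
-4797079/v(-940, -1443) - 4697303/t(1688) = -4797079/(-74 + 17*(-940)² + 187*(-940)) - 4697303*(762 + 1688)/(1309 + 1688) = -4797079/(-74 + 17*883600 - 175780) - 4697303/(2997/2450) = -4797079/(-74 + 15021200 - 175780) - 4697303/((1/2450)*2997) = -4797079/14845346 - 4697303/2997/2450 = -4797079*1/14845346 - 4697303*2450/2997 = -4797079/14845346 - 11508392350/2997 = -170846080716348863/44491501962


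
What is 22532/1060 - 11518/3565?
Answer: 681175/37789 ≈ 18.026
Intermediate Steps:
22532/1060 - 11518/3565 = 22532*(1/1060) - 11518*1/3565 = 5633/265 - 11518/3565 = 681175/37789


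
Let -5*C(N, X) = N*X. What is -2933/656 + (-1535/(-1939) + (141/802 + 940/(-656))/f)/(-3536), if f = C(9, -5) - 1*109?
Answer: -201608389887747/45089797625600 ≈ -4.4713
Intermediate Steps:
C(N, X) = -N*X/5
f = -100 (f = -1/5*9*(-5) - 1*109 = 9 - 109 = -100)
-2933/656 + (-1535/(-1939) + (141/802 + 940/(-656))/f)/(-3536) = -2933/656 + (-1535/(-1939) + (141/802 + 940/(-656))/(-100))/(-3536) = -2933*1/656 + (-1535*(-1/1939) + (141*(1/802) + 940*(-1/656))*(-1/100))*(-1/3536) = -2933/656 + (1535/1939 + (141/802 - 235/164)*(-1/100))*(-1/3536) = -2933/656 + (1535/1939 - 82673/65764*(-1/100))*(-1/3536) = -2933/656 + (1535/1939 + 82673/6576400)*(-1/3536) = -2933/656 + (10255076947/12751639600)*(-1/3536) = -2933/656 - 10255076947/45089797625600 = -201608389887747/45089797625600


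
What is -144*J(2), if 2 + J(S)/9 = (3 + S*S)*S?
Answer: -15552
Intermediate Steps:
J(S) = -18 + 9*S*(3 + S²) (J(S) = -18 + 9*((3 + S*S)*S) = -18 + 9*((3 + S²)*S) = -18 + 9*(S*(3 + S²)) = -18 + 9*S*(3 + S²))
-144*J(2) = -144*(-18 + 9*2³ + 27*2) = -144*(-18 + 9*8 + 54) = -144*(-18 + 72 + 54) = -144*108 = -15552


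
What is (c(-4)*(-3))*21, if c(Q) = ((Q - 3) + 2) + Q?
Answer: 567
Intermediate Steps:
c(Q) = -1 + 2*Q (c(Q) = ((-3 + Q) + 2) + Q = (-1 + Q) + Q = -1 + 2*Q)
(c(-4)*(-3))*21 = ((-1 + 2*(-4))*(-3))*21 = ((-1 - 8)*(-3))*21 = -9*(-3)*21 = 27*21 = 567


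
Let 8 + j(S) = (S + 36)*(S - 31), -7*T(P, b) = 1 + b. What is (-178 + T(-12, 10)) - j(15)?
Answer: 4511/7 ≈ 644.43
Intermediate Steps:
T(P, b) = -1/7 - b/7 (T(P, b) = -(1 + b)/7 = -1/7 - b/7)
j(S) = -8 + (-31 + S)*(36 + S) (j(S) = -8 + (S + 36)*(S - 31) = -8 + (36 + S)*(-31 + S) = -8 + (-31 + S)*(36 + S))
(-178 + T(-12, 10)) - j(15) = (-178 + (-1/7 - 1/7*10)) - (-1124 + 15**2 + 5*15) = (-178 + (-1/7 - 10/7)) - (-1124 + 225 + 75) = (-178 - 11/7) - 1*(-824) = -1257/7 + 824 = 4511/7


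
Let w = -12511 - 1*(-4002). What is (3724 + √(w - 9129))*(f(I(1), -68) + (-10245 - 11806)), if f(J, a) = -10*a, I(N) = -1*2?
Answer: -79585604 - 21371*I*√17638 ≈ -7.9586e+7 - 2.8382e+6*I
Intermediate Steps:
I(N) = -2
w = -8509 (w = -12511 + 4002 = -8509)
(3724 + √(w - 9129))*(f(I(1), -68) + (-10245 - 11806)) = (3724 + √(-8509 - 9129))*(-10*(-68) + (-10245 - 11806)) = (3724 + √(-17638))*(680 - 22051) = (3724 + I*√17638)*(-21371) = -79585604 - 21371*I*√17638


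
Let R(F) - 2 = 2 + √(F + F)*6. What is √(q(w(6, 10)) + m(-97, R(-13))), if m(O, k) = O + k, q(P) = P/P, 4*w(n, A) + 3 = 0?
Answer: √(-92 + 6*I*√26) ≈ 1.5738 + 9.7199*I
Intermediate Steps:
w(n, A) = -¾ (w(n, A) = -¾ + (¼)*0 = -¾ + 0 = -¾)
R(F) = 4 + 6*√2*√F (R(F) = 2 + (2 + √(F + F)*6) = 2 + (2 + √(2*F)*6) = 2 + (2 + (√2*√F)*6) = 2 + (2 + 6*√2*√F) = 4 + 6*√2*√F)
q(P) = 1
√(q(w(6, 10)) + m(-97, R(-13))) = √(1 + (-97 + (4 + 6*√2*√(-13)))) = √(1 + (-97 + (4 + 6*√2*(I*√13)))) = √(1 + (-97 + (4 + 6*I*√26))) = √(1 + (-93 + 6*I*√26)) = √(-92 + 6*I*√26)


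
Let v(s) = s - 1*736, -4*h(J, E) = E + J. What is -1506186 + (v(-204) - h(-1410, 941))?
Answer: -6028973/4 ≈ -1.5072e+6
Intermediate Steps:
h(J, E) = -E/4 - J/4 (h(J, E) = -(E + J)/4 = -E/4 - J/4)
v(s) = -736 + s (v(s) = s - 736 = -736 + s)
-1506186 + (v(-204) - h(-1410, 941)) = -1506186 + ((-736 - 204) - (-1/4*941 - 1/4*(-1410))) = -1506186 + (-940 - (-941/4 + 705/2)) = -1506186 + (-940 - 1*469/4) = -1506186 + (-940 - 469/4) = -1506186 - 4229/4 = -6028973/4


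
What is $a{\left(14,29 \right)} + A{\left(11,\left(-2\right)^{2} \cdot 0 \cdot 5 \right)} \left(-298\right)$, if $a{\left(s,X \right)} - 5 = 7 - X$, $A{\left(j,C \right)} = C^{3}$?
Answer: $-17$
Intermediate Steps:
$a{\left(s,X \right)} = 12 - X$ ($a{\left(s,X \right)} = 5 - \left(-7 + X\right) = 12 - X$)
$a{\left(14,29 \right)} + A{\left(11,\left(-2\right)^{2} \cdot 0 \cdot 5 \right)} \left(-298\right) = \left(12 - 29\right) + \left(\left(-2\right)^{2} \cdot 0 \cdot 5\right)^{3} \left(-298\right) = \left(12 - 29\right) + \left(4 \cdot 0 \cdot 5\right)^{3} \left(-298\right) = -17 + \left(0 \cdot 5\right)^{3} \left(-298\right) = -17 + 0^{3} \left(-298\right) = -17 + 0 \left(-298\right) = -17 + 0 = -17$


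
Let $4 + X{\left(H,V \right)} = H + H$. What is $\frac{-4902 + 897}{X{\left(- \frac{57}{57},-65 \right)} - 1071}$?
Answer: $\frac{1335}{359} \approx 3.7187$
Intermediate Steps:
$X{\left(H,V \right)} = -4 + 2 H$ ($X{\left(H,V \right)} = -4 + \left(H + H\right) = -4 + 2 H$)
$\frac{-4902 + 897}{X{\left(- \frac{57}{57},-65 \right)} - 1071} = \frac{-4902 + 897}{\left(-4 + 2 \left(- \frac{57}{57}\right)\right) - 1071} = - \frac{4005}{\left(-4 + 2 \left(\left(-57\right) \frac{1}{57}\right)\right) - 1071} = - \frac{4005}{\left(-4 + 2 \left(-1\right)\right) - 1071} = - \frac{4005}{\left(-4 - 2\right) - 1071} = - \frac{4005}{-6 - 1071} = - \frac{4005}{-1077} = \left(-4005\right) \left(- \frac{1}{1077}\right) = \frac{1335}{359}$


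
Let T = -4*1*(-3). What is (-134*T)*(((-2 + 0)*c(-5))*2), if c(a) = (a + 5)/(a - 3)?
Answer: 0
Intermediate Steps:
T = 12 (T = -4*(-3) = 12)
c(a) = (5 + a)/(-3 + a)
(-134*T)*(((-2 + 0)*c(-5))*2) = (-134*12)*(((-2 + 0)*((5 - 5)/(-3 - 5)))*2) = -1608*(-2*0/(-8))*2 = -1608*(-(-1)*0/4)*2 = -1608*(-2*0)*2 = -0*2 = -1608*0 = 0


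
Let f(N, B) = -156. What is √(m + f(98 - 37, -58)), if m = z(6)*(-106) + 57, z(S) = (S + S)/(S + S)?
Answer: I*√205 ≈ 14.318*I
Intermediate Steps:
z(S) = 1 (z(S) = (2*S)/((2*S)) = (2*S)*(1/(2*S)) = 1)
m = -49 (m = 1*(-106) + 57 = -106 + 57 = -49)
√(m + f(98 - 37, -58)) = √(-49 - 156) = √(-205) = I*√205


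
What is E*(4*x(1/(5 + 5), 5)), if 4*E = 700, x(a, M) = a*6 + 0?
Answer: 420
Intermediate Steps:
x(a, M) = 6*a (x(a, M) = 6*a + 0 = 6*a)
E = 175 (E = (¼)*700 = 175)
E*(4*x(1/(5 + 5), 5)) = 175*(4*(6/(5 + 5))) = 175*(4*(6/10)) = 175*(4*(6*(⅒))) = 175*(4*(⅗)) = 175*(12/5) = 420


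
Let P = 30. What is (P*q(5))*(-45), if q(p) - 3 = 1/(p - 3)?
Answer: -4725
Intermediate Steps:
q(p) = 3 + 1/(-3 + p) (q(p) = 3 + 1/(p - 3) = 3 + 1/(-3 + p))
(P*q(5))*(-45) = (30*((-8 + 3*5)/(-3 + 5)))*(-45) = (30*((-8 + 15)/2))*(-45) = (30*((1/2)*7))*(-45) = (30*(7/2))*(-45) = 105*(-45) = -4725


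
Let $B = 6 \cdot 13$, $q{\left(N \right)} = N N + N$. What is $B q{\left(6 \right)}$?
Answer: $3276$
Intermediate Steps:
$q{\left(N \right)} = N + N^{2}$ ($q{\left(N \right)} = N^{2} + N = N + N^{2}$)
$B = 78$
$B q{\left(6 \right)} = 78 \cdot 6 \left(1 + 6\right) = 78 \cdot 6 \cdot 7 = 78 \cdot 42 = 3276$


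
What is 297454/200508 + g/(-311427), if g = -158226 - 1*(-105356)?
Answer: 17206010803/10407267486 ≈ 1.6533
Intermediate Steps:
g = -52870 (g = -158226 + 105356 = -52870)
297454/200508 + g/(-311427) = 297454/200508 - 52870/(-311427) = 297454*(1/200508) - 52870*(-1/311427) = 148727/100254 + 52870/311427 = 17206010803/10407267486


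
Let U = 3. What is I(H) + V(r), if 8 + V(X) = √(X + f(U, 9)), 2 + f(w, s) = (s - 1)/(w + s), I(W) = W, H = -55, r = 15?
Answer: -63 + √123/3 ≈ -59.303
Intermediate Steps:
f(w, s) = -2 + (-1 + s)/(s + w) (f(w, s) = -2 + (s - 1)/(w + s) = -2 + (-1 + s)/(s + w))
V(X) = -8 + √(-4/3 + X) (V(X) = -8 + √(X + (-1 - 1*9 - 2*3)/(9 + 3)) = -8 + √(X + (-1 - 9 - 6)/12) = -8 + √(X + (1/12)*(-16)) = -8 + √(X - 4/3) = -8 + √(-4/3 + X))
I(H) + V(r) = -55 + (-8 + √(-12 + 9*15)/3) = -55 + (-8 + √(-12 + 135)/3) = -55 + (-8 + √123/3) = -63 + √123/3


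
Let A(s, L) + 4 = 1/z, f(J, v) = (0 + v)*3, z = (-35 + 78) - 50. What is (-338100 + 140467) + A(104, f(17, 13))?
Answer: -1383460/7 ≈ -1.9764e+5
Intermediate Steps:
z = -7 (z = 43 - 50 = -7)
f(J, v) = 3*v (f(J, v) = v*3 = 3*v)
A(s, L) = -29/7 (A(s, L) = -4 + 1/(-7) = -4 - ⅐ = -29/7)
(-338100 + 140467) + A(104, f(17, 13)) = (-338100 + 140467) - 29/7 = -197633 - 29/7 = -1383460/7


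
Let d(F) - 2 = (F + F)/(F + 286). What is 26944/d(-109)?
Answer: 596136/17 ≈ 35067.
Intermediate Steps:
d(F) = 2 + 2*F/(286 + F) (d(F) = 2 + (F + F)/(F + 286) = 2 + (2*F)/(286 + F) = 2 + 2*F/(286 + F))
26944/d(-109) = 26944/((4*(143 - 109)/(286 - 109))) = 26944/((4*34/177)) = 26944/((4*(1/177)*34)) = 26944/(136/177) = 26944*(177/136) = 596136/17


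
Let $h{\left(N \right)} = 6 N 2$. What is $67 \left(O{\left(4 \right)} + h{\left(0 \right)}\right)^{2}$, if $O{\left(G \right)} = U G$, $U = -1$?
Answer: $1072$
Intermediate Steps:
$O{\left(G \right)} = - G$
$h{\left(N \right)} = 12 N$
$67 \left(O{\left(4 \right)} + h{\left(0 \right)}\right)^{2} = 67 \left(\left(-1\right) 4 + 12 \cdot 0\right)^{2} = 67 \left(-4 + 0\right)^{2} = 67 \left(-4\right)^{2} = 67 \cdot 16 = 1072$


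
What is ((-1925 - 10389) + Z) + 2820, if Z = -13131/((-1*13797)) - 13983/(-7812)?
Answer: -601404093/63364 ≈ -9491.3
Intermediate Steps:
Z = 173723/63364 (Z = -13131/(-13797) - 13983*(-1/7812) = -13131*(-1/13797) + 4661/2604 = 1459/1533 + 4661/2604 = 173723/63364 ≈ 2.7417)
((-1925 - 10389) + Z) + 2820 = ((-1925 - 10389) + 173723/63364) + 2820 = (-12314 + 173723/63364) + 2820 = -780090573/63364 + 2820 = -601404093/63364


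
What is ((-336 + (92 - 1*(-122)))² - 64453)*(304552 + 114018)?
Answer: -20748096330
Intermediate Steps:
((-336 + (92 - 1*(-122)))² - 64453)*(304552 + 114018) = ((-336 + (92 + 122))² - 64453)*418570 = ((-336 + 214)² - 64453)*418570 = ((-122)² - 64453)*418570 = (14884 - 64453)*418570 = -49569*418570 = -20748096330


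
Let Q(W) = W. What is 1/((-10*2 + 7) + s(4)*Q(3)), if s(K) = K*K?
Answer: 1/35 ≈ 0.028571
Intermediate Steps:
s(K) = K²
1/((-10*2 + 7) + s(4)*Q(3)) = 1/((-10*2 + 7) + 4²*3) = 1/((-20 + 7) + 16*3) = 1/(-13 + 48) = 1/35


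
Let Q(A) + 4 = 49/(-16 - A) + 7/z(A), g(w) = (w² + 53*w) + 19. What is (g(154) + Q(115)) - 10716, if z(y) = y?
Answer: 319026787/15065 ≈ 21177.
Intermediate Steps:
g(w) = 19 + w² + 53*w
Q(A) = -4 + 7/A + 49/(-16 - A) (Q(A) = -4 + (49/(-16 - A) + 7/A) = -4 + (7/A + 49/(-16 - A)) = -4 + 7/A + 49/(-16 - A))
(g(154) + Q(115)) - 10716 = ((19 + 154² + 53*154) + 2*(56 - 53*115 - 2*115²)/(115*(16 + 115))) - 10716 = ((19 + 23716 + 8162) + 2*(1/115)*(56 - 6095 - 2*13225)/131) - 10716 = (31897 + 2*(1/115)*(1/131)*(56 - 6095 - 26450)) - 10716 = (31897 + 2*(1/115)*(1/131)*(-32489)) - 10716 = (31897 - 64978/15065) - 10716 = 480463327/15065 - 10716 = 319026787/15065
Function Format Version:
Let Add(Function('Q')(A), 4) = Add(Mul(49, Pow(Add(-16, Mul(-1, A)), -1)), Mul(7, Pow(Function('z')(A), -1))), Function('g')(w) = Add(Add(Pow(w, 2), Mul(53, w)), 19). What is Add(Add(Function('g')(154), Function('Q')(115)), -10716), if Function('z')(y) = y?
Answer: Rational(319026787, 15065) ≈ 21177.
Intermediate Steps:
Function('g')(w) = Add(19, Pow(w, 2), Mul(53, w))
Function('Q')(A) = Add(-4, Mul(7, Pow(A, -1)), Mul(49, Pow(Add(-16, Mul(-1, A)), -1))) (Function('Q')(A) = Add(-4, Add(Mul(49, Pow(Add(-16, Mul(-1, A)), -1)), Mul(7, Pow(A, -1)))) = Add(-4, Add(Mul(7, Pow(A, -1)), Mul(49, Pow(Add(-16, Mul(-1, A)), -1)))) = Add(-4, Mul(7, Pow(A, -1)), Mul(49, Pow(Add(-16, Mul(-1, A)), -1))))
Add(Add(Function('g')(154), Function('Q')(115)), -10716) = Add(Add(Add(19, Pow(154, 2), Mul(53, 154)), Mul(2, Pow(115, -1), Pow(Add(16, 115), -1), Add(56, Mul(-53, 115), Mul(-2, Pow(115, 2))))), -10716) = Add(Add(Add(19, 23716, 8162), Mul(2, Rational(1, 115), Pow(131, -1), Add(56, -6095, Mul(-2, 13225)))), -10716) = Add(Add(31897, Mul(2, Rational(1, 115), Rational(1, 131), Add(56, -6095, -26450))), -10716) = Add(Add(31897, Mul(2, Rational(1, 115), Rational(1, 131), -32489)), -10716) = Add(Add(31897, Rational(-64978, 15065)), -10716) = Add(Rational(480463327, 15065), -10716) = Rational(319026787, 15065)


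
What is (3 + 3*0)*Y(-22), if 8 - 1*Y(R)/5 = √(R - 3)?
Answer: 120 - 75*I ≈ 120.0 - 75.0*I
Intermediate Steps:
Y(R) = 40 - 5*√(-3 + R) (Y(R) = 40 - 5*√(R - 3) = 40 - 5*√(-3 + R))
(3 + 3*0)*Y(-22) = (3 + 3*0)*(40 - 5*√(-3 - 22)) = (3 + 0)*(40 - 25*I) = 3*(40 - 25*I) = 120 - 75*I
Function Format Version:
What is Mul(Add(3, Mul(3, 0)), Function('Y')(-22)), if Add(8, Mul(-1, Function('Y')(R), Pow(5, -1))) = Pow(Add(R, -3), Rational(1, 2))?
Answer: Add(120, Mul(-75, I)) ≈ Add(120.00, Mul(-75.000, I))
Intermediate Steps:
Function('Y')(R) = Add(40, Mul(-5, Pow(Add(-3, R), Rational(1, 2)))) (Function('Y')(R) = Add(40, Mul(-5, Pow(Add(R, -3), Rational(1, 2)))) = Add(40, Mul(-5, Pow(Add(-3, R), Rational(1, 2)))))
Mul(Add(3, Mul(3, 0)), Function('Y')(-22)) = Mul(Add(3, Mul(3, 0)), Add(40, Mul(-5, Pow(Add(-3, -22), Rational(1, 2))))) = Mul(Add(3, 0), Add(40, Mul(-5, Pow(-25, Rational(1, 2))))) = Mul(3, Add(40, Mul(-5, Mul(5, I)))) = Mul(3, Add(40, Mul(-25, I))) = Add(120, Mul(-75, I))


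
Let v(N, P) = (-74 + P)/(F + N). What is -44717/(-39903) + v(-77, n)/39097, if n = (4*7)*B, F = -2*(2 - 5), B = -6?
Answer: 124138995505/110766218961 ≈ 1.1207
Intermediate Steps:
F = 6 (F = -2*(-3) = 6)
n = -168 (n = (4*7)*(-6) = 28*(-6) = -168)
v(N, P) = (-74 + P)/(6 + N)
-44717/(-39903) + v(-77, n)/39097 = -44717/(-39903) + ((-74 - 168)/(6 - 77))/39097 = -44717*(-1/39903) + (-242/(-71))*(1/39097) = 44717/39903 - 1/71*(-242)*(1/39097) = 44717/39903 + (242/71)*(1/39097) = 44717/39903 + 242/2775887 = 124138995505/110766218961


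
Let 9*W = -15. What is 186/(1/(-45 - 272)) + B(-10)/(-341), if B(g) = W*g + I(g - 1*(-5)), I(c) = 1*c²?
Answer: -60318251/1023 ≈ -58962.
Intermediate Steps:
W = -5/3 (W = (⅑)*(-15) = -5/3 ≈ -1.6667)
I(c) = c²
B(g) = (5 + g)² - 5*g/3 (B(g) = -5*g/3 + (g - 1*(-5))² = -5*g/3 + (g + 5)² = -5*g/3 + (5 + g)² = (5 + g)² - 5*g/3)
186/(1/(-45 - 272)) + B(-10)/(-341) = 186/(1/(-45 - 272)) + (25 + (-10)² + (25/3)*(-10))/(-341) = 186/(1/(-317)) + (25 + 100 - 250/3)*(-1/341) = 186/(-1/317) + (125/3)*(-1/341) = 186*(-317) - 125/1023 = -58962 - 125/1023 = -60318251/1023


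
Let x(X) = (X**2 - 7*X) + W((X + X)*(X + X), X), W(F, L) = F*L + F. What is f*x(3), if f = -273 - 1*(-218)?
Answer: -7260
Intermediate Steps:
W(F, L) = F + F*L
f = -55 (f = -273 + 218 = -55)
x(X) = X**2 - 7*X + 4*X**2*(1 + X) (x(X) = (X**2 - 7*X) + ((X + X)*(X + X))*(1 + X) = (X**2 - 7*X) + ((2*X)*(2*X))*(1 + X) = (X**2 - 7*X) + (4*X**2)*(1 + X) = (X**2 - 7*X) + 4*X**2*(1 + X) = X**2 - 7*X + 4*X**2*(1 + X))
f*x(3) = -165*(-7 + 3 + 4*3*(1 + 3)) = -165*(-7 + 3 + 4*3*4) = -165*(-7 + 3 + 48) = -165*44 = -55*132 = -7260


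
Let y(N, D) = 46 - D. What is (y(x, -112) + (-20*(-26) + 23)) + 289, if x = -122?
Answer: 990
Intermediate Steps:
(y(x, -112) + (-20*(-26) + 23)) + 289 = ((46 - 1*(-112)) + (-20*(-26) + 23)) + 289 = ((46 + 112) + (520 + 23)) + 289 = (158 + 543) + 289 = 701 + 289 = 990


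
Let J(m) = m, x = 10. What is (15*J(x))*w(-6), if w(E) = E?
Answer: -900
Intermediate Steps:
(15*J(x))*w(-6) = (15*10)*(-6) = 150*(-6) = -900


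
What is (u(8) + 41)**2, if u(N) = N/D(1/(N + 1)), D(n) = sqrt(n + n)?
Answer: 1969 + 984*sqrt(2) ≈ 3360.6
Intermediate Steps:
D(n) = sqrt(2)*sqrt(n) (D(n) = sqrt(2*n) = sqrt(2)*sqrt(n))
u(N) = N*sqrt(2)/(2*sqrt(1/(1 + N))) (u(N) = N/((sqrt(2)*sqrt(1/(N + 1)))) = N/((sqrt(2)*sqrt(1/(1 + N)))) = N*(sqrt(2)/(2*sqrt(1/(1 + N)))) = N*sqrt(2)/(2*sqrt(1/(1 + N))))
(u(8) + 41)**2 = ((1/2)*8*sqrt(2)/sqrt(1/(1 + 8)) + 41)**2 = ((1/2)*8*sqrt(2)/sqrt(1/9) + 41)**2 = ((1/2)*8*sqrt(2)*3 + 41)**2 = (12*sqrt(2) + 41)**2 = (41 + 12*sqrt(2))**2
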